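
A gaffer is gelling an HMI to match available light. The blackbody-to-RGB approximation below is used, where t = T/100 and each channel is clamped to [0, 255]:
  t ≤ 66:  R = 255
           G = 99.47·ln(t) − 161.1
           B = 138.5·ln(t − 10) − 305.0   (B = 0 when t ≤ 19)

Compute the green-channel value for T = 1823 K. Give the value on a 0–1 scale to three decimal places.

0.501

t = 1823/100 = 18.23; the t ≤ 66 branch applies.
G = 99.47·ln 18.23 − 161.1 = 99.47·2.9031 − 161.1 = 127.668.
On a 0–1 scale: 127.668/255 = 0.5007 → 0.501.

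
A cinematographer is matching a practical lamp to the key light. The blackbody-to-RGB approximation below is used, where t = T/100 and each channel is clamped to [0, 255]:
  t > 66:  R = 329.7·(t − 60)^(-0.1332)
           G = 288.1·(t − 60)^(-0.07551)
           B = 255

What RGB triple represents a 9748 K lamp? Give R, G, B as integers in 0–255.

t = 9748/100 = 97.48; the t > 66 branch applies.
R = 329.7·(97.48 − 60)^(-0.1332) = 329.7·37.48^(-0.1332) = 329.7·0.61712 = 203.465.
G = 288.1·(97.48 − 60)^(-0.07551) = 288.1·37.48^(-0.07551) = 288.1·0.76061 = 219.132.
B = 255 by definition for t > 66.
Rounded: (203, 219, 255).

R=203, G=219, B=255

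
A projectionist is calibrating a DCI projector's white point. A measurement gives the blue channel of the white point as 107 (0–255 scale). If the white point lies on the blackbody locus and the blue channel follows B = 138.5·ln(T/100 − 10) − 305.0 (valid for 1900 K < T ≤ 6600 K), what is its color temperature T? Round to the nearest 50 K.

2950 K

ln(t − 10) = (107 + 305.0) / 138.5 = 2.9747.
t − 10 = e^2.9747 = 19.584, so t = 29.584.
T = 100·t = 2958 K → 2950 K to the nearest 50 K.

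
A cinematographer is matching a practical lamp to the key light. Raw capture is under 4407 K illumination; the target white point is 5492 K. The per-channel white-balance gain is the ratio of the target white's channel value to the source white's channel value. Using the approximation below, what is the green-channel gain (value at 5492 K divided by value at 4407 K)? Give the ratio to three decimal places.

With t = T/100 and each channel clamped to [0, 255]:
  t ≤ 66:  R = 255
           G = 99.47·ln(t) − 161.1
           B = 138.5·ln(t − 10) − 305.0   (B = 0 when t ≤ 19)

At 4407 K (t = 44.07):
  G = 99.47·ln 44.07 − 161.1 = 99.47·3.7858 − 161.1 = 215.471.
At 5492 K (t = 54.92):
  G = 99.47·ln 54.92 − 161.1 = 99.47·4.0059 − 161.1 = 237.365.
Gain = 237.365 / 215.471 = 1.1016 → 1.102.

1.102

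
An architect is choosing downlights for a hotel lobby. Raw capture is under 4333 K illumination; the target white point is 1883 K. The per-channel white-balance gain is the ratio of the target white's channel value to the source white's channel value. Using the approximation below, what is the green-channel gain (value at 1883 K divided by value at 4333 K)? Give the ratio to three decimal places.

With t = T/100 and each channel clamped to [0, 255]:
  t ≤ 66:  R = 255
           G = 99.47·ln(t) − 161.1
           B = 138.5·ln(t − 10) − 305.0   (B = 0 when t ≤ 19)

At 4333 K (t = 43.33):
  G = 99.47·ln 43.33 − 161.1 = 99.47·3.7688 − 161.1 = 213.787.
At 1883 K (t = 18.83):
  G = 99.47·ln 18.83 − 161.1 = 99.47·2.9355 − 161.1 = 130.889.
Gain = 130.889 / 213.787 = 0.6122 → 0.612.

0.612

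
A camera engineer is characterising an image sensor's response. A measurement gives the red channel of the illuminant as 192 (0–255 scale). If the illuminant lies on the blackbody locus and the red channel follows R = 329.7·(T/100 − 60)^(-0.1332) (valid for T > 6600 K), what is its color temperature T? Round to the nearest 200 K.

11800 K

(t − 60)^(-0.1332) = 192/329.7 = 0.58235.
t − 60 = 0.58235^(1/-0.1332) = 0.58235^(-7.508) = 57.929, so t = 117.929.
T = 100·t = 11793 K → 11800 K to the nearest 200 K.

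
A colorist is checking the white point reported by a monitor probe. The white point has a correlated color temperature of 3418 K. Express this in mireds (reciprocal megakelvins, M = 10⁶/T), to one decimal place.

292.6 mireds

M = 10⁶ / 3418 = 292.569 → 292.6 mireds.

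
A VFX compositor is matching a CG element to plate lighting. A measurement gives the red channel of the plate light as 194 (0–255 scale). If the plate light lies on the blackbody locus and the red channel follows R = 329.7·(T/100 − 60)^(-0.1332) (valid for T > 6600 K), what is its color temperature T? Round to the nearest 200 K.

(t − 60)^(-0.1332) = 194/329.7 = 0.58841.
t − 60 = 0.58841^(1/-0.1332) = 0.58841^(-7.508) = 53.593, so t = 113.593.
T = 100·t = 11359 K → 11400 K to the nearest 200 K.

11400 K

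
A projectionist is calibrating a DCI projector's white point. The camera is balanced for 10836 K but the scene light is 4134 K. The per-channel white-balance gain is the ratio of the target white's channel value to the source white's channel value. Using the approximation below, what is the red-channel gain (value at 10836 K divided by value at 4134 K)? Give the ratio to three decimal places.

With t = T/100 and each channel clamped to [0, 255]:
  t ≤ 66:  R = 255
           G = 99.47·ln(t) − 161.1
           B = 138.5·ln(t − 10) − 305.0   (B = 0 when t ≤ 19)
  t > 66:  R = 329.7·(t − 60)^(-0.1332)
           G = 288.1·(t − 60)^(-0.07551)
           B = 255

0.771

At 4134 K (t = 41.34):
  R = 255 by definition for t ≤ 66.
At 10836 K (t = 108.36):
  R = 329.7·(108.36 − 60)^(-0.1332) = 329.7·48.36^(-0.1332) = 329.7·0.59652 = 196.673.
Gain = 196.673 / 255.000 = 0.7713 → 0.771.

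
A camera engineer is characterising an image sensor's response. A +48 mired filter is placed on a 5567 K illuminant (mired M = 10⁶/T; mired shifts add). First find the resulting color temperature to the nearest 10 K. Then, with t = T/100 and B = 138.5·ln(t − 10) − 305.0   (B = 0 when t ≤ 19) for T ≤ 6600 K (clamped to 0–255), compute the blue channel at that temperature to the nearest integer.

M_in = 10⁶/5567 = 179.63; M_out = 179.63 + (+48) = 227.63.
T_out = 10⁶/227.63 = 4393.1 K → 4390 K; t = 43.9.
B = 138.5·ln(43.9 − 10) − 305.0 = 138.5·ln 33.9 − 305.0 = 138.5·3.5234 − 305.0 = 182.993.
Rounded: 183.

183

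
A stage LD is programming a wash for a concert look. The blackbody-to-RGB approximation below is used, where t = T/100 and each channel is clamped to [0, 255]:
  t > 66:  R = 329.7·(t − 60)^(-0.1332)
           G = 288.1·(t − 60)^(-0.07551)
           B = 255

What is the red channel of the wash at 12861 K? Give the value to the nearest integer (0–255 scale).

188

t = 12861/100 = 128.61; the t > 66 branch applies.
R = 329.7·(128.61 − 60)^(-0.1332) = 329.7·68.61^(-0.1332) = 329.7·0.56937 = 187.721.
Rounded: 188.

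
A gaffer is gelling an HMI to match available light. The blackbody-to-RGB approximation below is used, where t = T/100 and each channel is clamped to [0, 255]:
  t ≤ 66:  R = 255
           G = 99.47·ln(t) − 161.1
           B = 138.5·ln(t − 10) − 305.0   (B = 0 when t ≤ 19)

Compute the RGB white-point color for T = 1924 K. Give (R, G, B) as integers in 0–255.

t = 1924/100 = 19.24; the t ≤ 66 branch applies.
R = 255 by definition for t ≤ 66.
G = 99.47·ln 19.24 − 161.1 = 99.47·2.9570 − 161.1 = 133.032.
B = 138.5·ln(19.24 − 10) − 305.0 = 138.5·ln 9.24 − 305.0 = 138.5·2.2235 − 305.0 = 2.961.
Rounded: (255, 133, 3).

(255, 133, 3)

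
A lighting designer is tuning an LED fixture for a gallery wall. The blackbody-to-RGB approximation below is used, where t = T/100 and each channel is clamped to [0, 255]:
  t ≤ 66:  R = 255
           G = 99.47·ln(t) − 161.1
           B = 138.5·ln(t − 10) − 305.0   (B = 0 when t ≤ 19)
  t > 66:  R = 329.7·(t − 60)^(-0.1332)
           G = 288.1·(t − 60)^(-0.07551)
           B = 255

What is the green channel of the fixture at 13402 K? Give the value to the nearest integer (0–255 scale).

208

t = 13402/100 = 134.02; the t > 66 branch applies.
G = 288.1·(134.02 − 60)^(-0.07551) = 288.1·74.02^(-0.07551) = 288.1·0.72251 = 208.156.
Rounded: 208.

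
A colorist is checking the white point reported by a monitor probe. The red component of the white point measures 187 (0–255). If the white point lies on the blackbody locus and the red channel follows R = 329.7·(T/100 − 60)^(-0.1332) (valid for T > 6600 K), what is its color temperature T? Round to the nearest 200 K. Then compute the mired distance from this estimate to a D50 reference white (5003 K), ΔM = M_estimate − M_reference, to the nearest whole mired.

-123 mireds

(t − 60)^(-0.1332) = 187/329.7 = 0.56718.
t − 60 = 0.56718^(1/-0.1332) = 0.56718^(-7.508) = 70.620, so t = 130.620.
T = 100·t = 13062 K → 13000 K to the nearest 200 K.
M_estimate = 10⁶/13000 = 76.92; M_reference = 10⁶/5003 = 199.88.
ΔM = 76.92 − 199.88 = -122.96 → -123 mireds.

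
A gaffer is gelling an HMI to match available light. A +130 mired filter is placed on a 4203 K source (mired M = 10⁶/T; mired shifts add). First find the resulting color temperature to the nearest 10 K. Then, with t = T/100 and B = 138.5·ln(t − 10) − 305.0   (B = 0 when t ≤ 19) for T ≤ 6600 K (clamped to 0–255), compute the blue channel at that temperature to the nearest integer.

89

M_in = 10⁶/4203 = 237.93; M_out = 237.93 + (+130) = 367.93.
T_out = 10⁶/367.93 = 2717.9 K → 2720 K; t = 27.2.
B = 138.5·ln(27.2 − 10) − 305.0 = 138.5·ln 17.2 − 305.0 = 138.5·2.8449 − 305.0 = 89.020.
Rounded: 89.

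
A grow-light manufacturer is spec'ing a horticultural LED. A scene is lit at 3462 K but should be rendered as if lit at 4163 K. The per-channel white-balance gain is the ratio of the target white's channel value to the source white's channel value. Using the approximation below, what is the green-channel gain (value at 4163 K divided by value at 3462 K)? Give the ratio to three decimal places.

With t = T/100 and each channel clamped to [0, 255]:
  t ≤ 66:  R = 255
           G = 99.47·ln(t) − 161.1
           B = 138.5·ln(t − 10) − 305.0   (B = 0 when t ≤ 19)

At 3462 K (t = 34.62):
  G = 99.47·ln 34.62 − 161.1 = 99.47·3.5444 − 161.1 = 191.465.
At 4163 K (t = 41.63):
  G = 99.47·ln 41.63 − 161.1 = 99.47·3.7288 − 161.1 = 209.806.
Gain = 209.806 / 191.465 = 1.0958 → 1.096.

1.096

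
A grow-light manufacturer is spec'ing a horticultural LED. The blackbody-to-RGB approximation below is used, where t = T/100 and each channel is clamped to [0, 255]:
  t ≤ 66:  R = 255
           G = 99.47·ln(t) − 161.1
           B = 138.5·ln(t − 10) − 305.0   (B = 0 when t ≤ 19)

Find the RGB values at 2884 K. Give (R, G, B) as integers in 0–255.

(255, 173, 102)

t = 2884/100 = 28.84; the t ≤ 66 branch applies.
R = 255 by definition for t ≤ 66.
G = 99.47·ln 28.84 − 161.1 = 99.47·3.3618 − 161.1 = 173.295.
B = 138.5·ln(28.84 − 10) − 305.0 = 138.5·ln 18.84 − 305.0 = 138.5·2.9360 − 305.0 = 101.634.
Rounded: (255, 173, 102).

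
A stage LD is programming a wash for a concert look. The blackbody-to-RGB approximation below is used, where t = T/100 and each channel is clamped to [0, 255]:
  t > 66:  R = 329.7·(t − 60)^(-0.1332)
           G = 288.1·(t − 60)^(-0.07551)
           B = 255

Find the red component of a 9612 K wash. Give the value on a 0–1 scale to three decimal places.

t = 9612/100 = 96.12; the t > 66 branch applies.
R = 329.7·(96.12 − 60)^(-0.1332) = 329.7·36.12^(-0.1332) = 329.7·0.62017 = 204.469.
On a 0–1 scale: 204.469/255 = 0.8018 → 0.802.

0.802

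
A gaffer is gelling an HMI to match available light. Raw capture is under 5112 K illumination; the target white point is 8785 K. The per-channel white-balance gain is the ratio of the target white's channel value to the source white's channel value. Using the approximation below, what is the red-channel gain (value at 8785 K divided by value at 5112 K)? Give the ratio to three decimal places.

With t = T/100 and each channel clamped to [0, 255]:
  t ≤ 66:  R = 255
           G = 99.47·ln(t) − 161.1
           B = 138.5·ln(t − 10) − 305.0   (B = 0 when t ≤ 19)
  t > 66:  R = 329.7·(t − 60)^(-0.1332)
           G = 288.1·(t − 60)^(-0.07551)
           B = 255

0.830

At 5112 K (t = 51.12):
  R = 255 by definition for t ≤ 66.
At 8785 K (t = 87.85):
  R = 329.7·(87.85 − 60)^(-0.1332) = 329.7·27.85^(-0.1332) = 329.7·0.64202 = 211.674.
Gain = 211.674 / 255.000 = 0.8301 → 0.830.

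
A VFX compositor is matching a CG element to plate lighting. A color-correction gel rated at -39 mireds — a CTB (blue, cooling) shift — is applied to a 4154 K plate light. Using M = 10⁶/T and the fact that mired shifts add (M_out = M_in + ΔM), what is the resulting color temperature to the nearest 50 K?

4950 K

M_in = 10⁶/4154 = 240.73 mireds.
M_out = 240.73 + (-39) = 201.73 mireds.
T_out = 10⁶/201.73 = 4957.1 K → 4950 K.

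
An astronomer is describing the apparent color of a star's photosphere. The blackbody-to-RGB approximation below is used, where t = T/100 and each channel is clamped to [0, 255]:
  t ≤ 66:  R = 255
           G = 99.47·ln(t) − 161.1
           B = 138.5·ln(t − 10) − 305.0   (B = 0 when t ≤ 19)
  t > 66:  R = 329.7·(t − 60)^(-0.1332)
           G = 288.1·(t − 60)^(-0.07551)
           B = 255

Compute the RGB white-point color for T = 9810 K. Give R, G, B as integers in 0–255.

R=203, G=219, B=255

t = 9810/100 = 98.1; the t > 66 branch applies.
R = 329.7·(98.1 − 60)^(-0.1332) = 329.7·38.1^(-0.1332) = 329.7·0.61577 = 203.020.
G = 288.1·(98.1 − 60)^(-0.07551) = 288.1·38.1^(-0.07551) = 288.1·0.75967 = 218.861.
B = 255 by definition for t > 66.
Rounded: (203, 219, 255).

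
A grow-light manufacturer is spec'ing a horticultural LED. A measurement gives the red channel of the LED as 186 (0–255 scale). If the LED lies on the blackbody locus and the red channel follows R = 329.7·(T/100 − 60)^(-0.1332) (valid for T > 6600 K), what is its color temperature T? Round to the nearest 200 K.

(t − 60)^(-0.1332) = 186/329.7 = 0.56415.
t − 60 = 0.56415^(1/-0.1332) = 0.56415^(-7.508) = 73.521, so t = 133.521.
T = 100·t = 13352 K → 13400 K to the nearest 200 K.

13400 K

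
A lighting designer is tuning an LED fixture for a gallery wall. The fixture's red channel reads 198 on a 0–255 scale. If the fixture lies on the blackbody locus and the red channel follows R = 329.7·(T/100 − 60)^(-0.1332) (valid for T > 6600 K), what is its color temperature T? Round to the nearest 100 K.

(t − 60)^(-0.1332) = 198/329.7 = 0.60055.
t − 60 = 0.60055^(1/-0.1332) = 0.60055^(-7.508) = 45.980, so t = 105.980.
T = 100·t = 10598 K → 10600 K to the nearest 100 K.

10600 K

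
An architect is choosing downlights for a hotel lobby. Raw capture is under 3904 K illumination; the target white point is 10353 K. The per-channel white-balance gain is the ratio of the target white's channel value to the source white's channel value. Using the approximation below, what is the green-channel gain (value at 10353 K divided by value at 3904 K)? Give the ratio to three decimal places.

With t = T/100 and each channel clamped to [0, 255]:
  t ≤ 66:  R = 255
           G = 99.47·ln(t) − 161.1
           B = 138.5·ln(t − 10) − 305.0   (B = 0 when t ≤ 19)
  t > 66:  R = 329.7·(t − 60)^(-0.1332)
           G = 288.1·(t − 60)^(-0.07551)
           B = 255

At 3904 K (t = 39.04):
  G = 99.47·ln 39.04 − 161.1 = 99.47·3.6646 − 161.1 = 203.416.
At 10353 K (t = 103.53):
  G = 288.1·(103.53 − 60)^(-0.07551) = 288.1·43.53^(-0.07551) = 288.1·0.75206 = 216.670.
Gain = 216.670 / 203.416 = 1.0652 → 1.065.

1.065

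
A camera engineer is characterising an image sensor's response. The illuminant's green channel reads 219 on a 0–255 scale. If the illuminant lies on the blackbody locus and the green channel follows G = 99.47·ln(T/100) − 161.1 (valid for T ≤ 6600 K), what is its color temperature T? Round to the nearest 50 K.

4550 K

ln t = (219 + 161.1) / 99.47 = 3.8213.
t = e^3.8213 = 45.661.
T = 100·t = 4566 K → 4550 K to the nearest 50 K.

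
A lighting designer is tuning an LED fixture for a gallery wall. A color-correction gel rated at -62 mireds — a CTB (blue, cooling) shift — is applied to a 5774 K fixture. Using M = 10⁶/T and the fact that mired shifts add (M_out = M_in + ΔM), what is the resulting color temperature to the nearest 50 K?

M_in = 10⁶/5774 = 173.19 mireds.
M_out = 173.19 + (-62) = 111.19 mireds.
T_out = 10⁶/111.19 = 8993.6 K → 9000 K.

9000 K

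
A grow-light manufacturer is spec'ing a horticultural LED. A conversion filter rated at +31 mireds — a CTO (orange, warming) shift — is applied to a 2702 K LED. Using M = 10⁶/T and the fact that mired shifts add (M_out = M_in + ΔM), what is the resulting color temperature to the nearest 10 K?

2490 K

M_in = 10⁶/2702 = 370.10 mireds.
M_out = 370.10 + (+31) = 401.10 mireds.
T_out = 10⁶/401.10 = 2493.2 K → 2490 K.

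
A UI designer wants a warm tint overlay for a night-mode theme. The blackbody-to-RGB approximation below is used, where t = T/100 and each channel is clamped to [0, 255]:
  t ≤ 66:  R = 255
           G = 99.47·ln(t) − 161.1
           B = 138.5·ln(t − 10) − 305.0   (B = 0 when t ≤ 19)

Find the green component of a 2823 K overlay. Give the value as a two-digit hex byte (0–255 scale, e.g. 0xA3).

t = 2823/100 = 28.23; the t ≤ 66 branch applies.
G = 99.47·ln 28.23 − 161.1 = 99.47·3.3404 − 161.1 = 171.168.
Rounded: 171; in hex, 0xAB.

0xAB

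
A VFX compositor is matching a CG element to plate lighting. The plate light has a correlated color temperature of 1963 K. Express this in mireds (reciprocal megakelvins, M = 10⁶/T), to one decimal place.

M = 10⁶ / 1963 = 509.424 → 509.4 mireds.

509.4 mireds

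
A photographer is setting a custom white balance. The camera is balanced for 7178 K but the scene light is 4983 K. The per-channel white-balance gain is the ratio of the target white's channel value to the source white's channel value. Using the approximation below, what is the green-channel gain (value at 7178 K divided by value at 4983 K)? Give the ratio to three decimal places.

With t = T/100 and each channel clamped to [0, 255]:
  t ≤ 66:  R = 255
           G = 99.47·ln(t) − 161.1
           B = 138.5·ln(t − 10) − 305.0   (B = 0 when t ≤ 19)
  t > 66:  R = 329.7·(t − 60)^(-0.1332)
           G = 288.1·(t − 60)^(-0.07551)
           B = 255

At 4983 K (t = 49.83):
  G = 99.47·ln 49.83 − 161.1 = 99.47·3.9086 − 161.1 = 227.690.
At 7178 K (t = 71.78):
  G = 288.1·(71.78 − 60)^(-0.07551) = 288.1·11.78^(-0.07551) = 288.1·0.83008 = 239.145.
Gain = 239.145 / 227.690 = 1.0503 → 1.050.

1.050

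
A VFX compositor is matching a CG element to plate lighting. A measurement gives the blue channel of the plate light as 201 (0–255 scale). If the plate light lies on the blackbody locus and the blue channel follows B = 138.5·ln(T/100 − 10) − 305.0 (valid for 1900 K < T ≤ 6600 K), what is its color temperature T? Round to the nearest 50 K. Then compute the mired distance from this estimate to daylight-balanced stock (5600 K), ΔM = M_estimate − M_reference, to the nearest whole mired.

+28 mireds

ln(t − 10) = (201 + 305.0) / 138.5 = 3.6534.
t − 10 = e^3.6534 = 38.607, so t = 48.607.
T = 100·t = 4861 K → 4850 K to the nearest 50 K.
M_estimate = 10⁶/4850 = 206.19; M_reference = 10⁶/5600 = 178.57.
ΔM = 206.19 − 178.57 = 27.61 → +28 mireds.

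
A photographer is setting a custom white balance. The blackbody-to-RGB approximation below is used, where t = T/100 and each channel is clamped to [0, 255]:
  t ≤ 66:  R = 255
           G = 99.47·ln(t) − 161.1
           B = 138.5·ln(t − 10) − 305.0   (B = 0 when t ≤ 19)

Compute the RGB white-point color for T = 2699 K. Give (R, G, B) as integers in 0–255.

t = 2699/100 = 26.99; the t ≤ 66 branch applies.
R = 255 by definition for t ≤ 66.
G = 99.47·ln 26.99 − 161.1 = 99.47·3.2955 − 161.1 = 166.700.
B = 138.5·ln(26.99 − 10) − 305.0 = 138.5·ln 16.99 − 305.0 = 138.5·2.8326 − 305.0 = 87.319.
Rounded: (255, 167, 87).

(255, 167, 87)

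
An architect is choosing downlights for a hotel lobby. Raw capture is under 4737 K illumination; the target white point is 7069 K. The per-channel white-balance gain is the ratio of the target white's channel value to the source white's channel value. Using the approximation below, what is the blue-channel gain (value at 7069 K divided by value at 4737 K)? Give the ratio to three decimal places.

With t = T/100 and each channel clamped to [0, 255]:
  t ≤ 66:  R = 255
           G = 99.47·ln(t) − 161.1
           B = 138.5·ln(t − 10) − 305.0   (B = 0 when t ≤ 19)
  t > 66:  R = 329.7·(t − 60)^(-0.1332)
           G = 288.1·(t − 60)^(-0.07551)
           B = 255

1.298

At 4737 K (t = 47.37):
  B = 138.5·ln(47.37 − 10) − 305.0 = 138.5·ln 37.37 − 305.0 = 138.5·3.6209 − 305.0 = 196.490.
At 7069 K (t = 70.69):
  B = 255 by definition for t > 66.
Gain = 255.000 / 196.490 = 1.2978 → 1.298.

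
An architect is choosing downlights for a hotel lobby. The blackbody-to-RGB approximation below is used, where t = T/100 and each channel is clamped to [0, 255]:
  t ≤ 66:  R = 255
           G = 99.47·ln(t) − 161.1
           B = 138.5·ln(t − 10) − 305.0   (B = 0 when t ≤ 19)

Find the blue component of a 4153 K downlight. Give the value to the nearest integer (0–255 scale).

173

t = 4153/100 = 41.53; the t ≤ 66 branch applies.
B = 138.5·ln(41.53 − 10) − 305.0 = 138.5·ln 31.53 − 305.0 = 138.5·3.4509 − 305.0 = 172.955.
Rounded: 173.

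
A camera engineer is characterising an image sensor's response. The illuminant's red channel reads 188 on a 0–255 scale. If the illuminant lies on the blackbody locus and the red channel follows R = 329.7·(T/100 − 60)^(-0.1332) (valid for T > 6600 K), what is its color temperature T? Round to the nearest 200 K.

(t − 60)^(-0.1332) = 188/329.7 = 0.57022.
t − 60 = 0.57022^(1/-0.1332) = 0.57022^(-7.508) = 67.848, so t = 127.848.
T = 100·t = 12785 K → 12800 K to the nearest 200 K.

12800 K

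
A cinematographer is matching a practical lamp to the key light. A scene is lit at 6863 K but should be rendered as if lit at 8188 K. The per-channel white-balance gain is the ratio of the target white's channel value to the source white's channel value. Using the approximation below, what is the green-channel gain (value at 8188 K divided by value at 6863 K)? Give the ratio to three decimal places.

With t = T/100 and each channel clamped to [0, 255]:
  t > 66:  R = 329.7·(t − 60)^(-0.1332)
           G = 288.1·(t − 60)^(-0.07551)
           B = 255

0.932

At 6863 K (t = 68.63):
  G = 288.1·(68.63 − 60)^(-0.07551) = 288.1·8.63^(-0.07551) = 288.1·0.84981 = 244.830.
At 8188 K (t = 81.88):
  G = 288.1·(81.88 − 60)^(-0.07551) = 288.1·21.88^(-0.07551) = 288.1·0.79216 = 228.221.
Gain = 228.221 / 244.830 = 0.9322 → 0.932.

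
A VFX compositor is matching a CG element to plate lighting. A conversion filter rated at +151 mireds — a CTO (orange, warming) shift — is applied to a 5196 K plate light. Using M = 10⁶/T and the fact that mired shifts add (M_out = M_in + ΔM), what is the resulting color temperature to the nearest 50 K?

M_in = 10⁶/5196 = 192.46 mireds.
M_out = 192.46 + (+151) = 343.46 mireds.
T_out = 10⁶/343.46 = 2911.6 K → 2900 K.

2900 K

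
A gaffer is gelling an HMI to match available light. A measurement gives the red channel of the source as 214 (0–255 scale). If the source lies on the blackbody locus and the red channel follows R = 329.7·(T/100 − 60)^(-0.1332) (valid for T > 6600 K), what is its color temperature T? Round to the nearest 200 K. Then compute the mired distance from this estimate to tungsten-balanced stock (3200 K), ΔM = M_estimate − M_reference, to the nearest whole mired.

-196 mireds

(t − 60)^(-0.1332) = 214/329.7 = 0.64907.
t − 60 = 0.64907^(1/-0.1332) = 0.64907^(-7.508) = 25.657, so t = 85.657.
T = 100·t = 8566 K → 8600 K to the nearest 200 K.
M_estimate = 10⁶/8600 = 116.28; M_reference = 10⁶/3200 = 312.50.
ΔM = 116.28 − 312.50 = -196.22 → -196 mireds.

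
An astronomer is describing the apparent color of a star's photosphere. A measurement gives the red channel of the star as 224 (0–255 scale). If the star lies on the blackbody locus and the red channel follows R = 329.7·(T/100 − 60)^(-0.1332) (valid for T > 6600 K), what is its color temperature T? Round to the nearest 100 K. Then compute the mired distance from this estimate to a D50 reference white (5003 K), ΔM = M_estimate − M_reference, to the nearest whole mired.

(t − 60)^(-0.1332) = 224/329.7 = 0.67941.
t − 60 = 0.67941^(1/-0.1332) = 0.67941^(-7.508) = 18.209, so t = 78.209.
T = 100·t = 7821 K → 7800 K to the nearest 100 K.
M_estimate = 10⁶/7800 = 128.21; M_reference = 10⁶/5003 = 199.88.
ΔM = 128.21 − 199.88 = -71.67 → -72 mireds.

-72 mireds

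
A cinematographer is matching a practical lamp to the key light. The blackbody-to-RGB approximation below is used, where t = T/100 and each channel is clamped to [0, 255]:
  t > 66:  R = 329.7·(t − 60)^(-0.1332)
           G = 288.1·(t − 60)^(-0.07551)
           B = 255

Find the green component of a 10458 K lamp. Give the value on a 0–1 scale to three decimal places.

0.848

t = 10458/100 = 104.58; the t > 66 branch applies.
G = 288.1·(104.58 − 60)^(-0.07551) = 288.1·44.58^(-0.07551) = 288.1·0.75071 = 216.280.
On a 0–1 scale: 216.280/255 = 0.8482 → 0.848.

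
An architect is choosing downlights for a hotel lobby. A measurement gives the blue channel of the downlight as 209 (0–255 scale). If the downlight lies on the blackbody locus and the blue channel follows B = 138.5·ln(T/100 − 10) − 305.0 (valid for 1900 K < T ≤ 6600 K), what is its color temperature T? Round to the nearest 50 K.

ln(t − 10) = (209 + 305.0) / 138.5 = 3.7112.
t − 10 = e^3.7112 = 40.903, so t = 50.903.
T = 100·t = 5090 K → 5100 K to the nearest 50 K.

5100 K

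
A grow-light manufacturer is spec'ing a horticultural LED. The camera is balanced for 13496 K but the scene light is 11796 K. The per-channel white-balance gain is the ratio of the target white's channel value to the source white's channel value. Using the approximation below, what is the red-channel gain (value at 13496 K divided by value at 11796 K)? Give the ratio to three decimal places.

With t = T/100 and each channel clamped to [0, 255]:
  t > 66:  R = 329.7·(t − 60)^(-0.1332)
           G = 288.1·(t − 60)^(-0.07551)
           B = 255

At 11796 K (t = 117.96):
  R = 329.7·(117.96 − 60)^(-0.1332) = 329.7·57.96^(-0.1332) = 329.7·0.58231 = 191.986.
At 13496 K (t = 134.96):
  R = 329.7·(134.96 − 60)^(-0.1332) = 329.7·74.96^(-0.1332) = 329.7·0.56269 = 185.520.
Gain = 185.520 / 191.986 = 0.9663 → 0.966.

0.966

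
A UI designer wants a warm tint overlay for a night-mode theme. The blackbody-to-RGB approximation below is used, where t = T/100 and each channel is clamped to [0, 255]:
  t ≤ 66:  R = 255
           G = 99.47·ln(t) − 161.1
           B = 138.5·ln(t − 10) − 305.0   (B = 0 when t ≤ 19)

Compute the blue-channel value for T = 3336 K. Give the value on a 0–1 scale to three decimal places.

t = 3336/100 = 33.36; the t ≤ 66 branch applies.
B = 138.5·ln(33.36 − 10) − 305.0 = 138.5·ln 23.36 − 305.0 = 138.5·3.1510 − 305.0 = 131.417.
On a 0–1 scale: 131.417/255 = 0.5154 → 0.515.

0.515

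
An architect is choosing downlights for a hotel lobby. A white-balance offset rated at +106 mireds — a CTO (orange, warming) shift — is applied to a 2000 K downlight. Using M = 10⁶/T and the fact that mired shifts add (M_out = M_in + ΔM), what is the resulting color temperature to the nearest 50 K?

1650 K

M_in = 10⁶/2000 = 500.00 mireds.
M_out = 500.00 + (+106) = 606.00 mireds.
T_out = 10⁶/606.00 = 1650.2 K → 1650 K.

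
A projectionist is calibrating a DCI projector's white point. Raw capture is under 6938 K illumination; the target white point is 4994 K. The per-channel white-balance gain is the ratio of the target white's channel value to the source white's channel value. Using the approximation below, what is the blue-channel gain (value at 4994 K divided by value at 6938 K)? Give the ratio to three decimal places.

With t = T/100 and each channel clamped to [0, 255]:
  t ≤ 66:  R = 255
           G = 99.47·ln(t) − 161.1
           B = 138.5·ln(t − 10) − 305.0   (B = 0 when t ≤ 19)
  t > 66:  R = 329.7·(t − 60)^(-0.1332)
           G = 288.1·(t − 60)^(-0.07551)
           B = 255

0.807

At 6938 K (t = 69.38):
  B = 255 by definition for t > 66.
At 4994 K (t = 49.94):
  B = 138.5·ln(49.94 − 10) − 305.0 = 138.5·ln 39.94 − 305.0 = 138.5·3.6874 − 305.0 = 205.702.
Gain = 205.702 / 255.000 = 0.8067 → 0.807.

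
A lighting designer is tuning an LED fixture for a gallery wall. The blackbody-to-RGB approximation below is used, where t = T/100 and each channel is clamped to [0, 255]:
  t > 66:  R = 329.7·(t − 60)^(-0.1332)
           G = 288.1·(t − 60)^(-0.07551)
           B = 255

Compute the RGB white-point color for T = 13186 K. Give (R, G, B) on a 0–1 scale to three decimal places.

t = 13186/100 = 131.86; the t > 66 branch applies.
R = 329.7·(131.86 − 60)^(-0.1332) = 329.7·71.86^(-0.1332) = 329.7·0.56587 = 186.567.
G = 288.1·(131.86 − 60)^(-0.07551) = 288.1·71.86^(-0.07551) = 288.1·0.72413 = 208.622.
B = 255 by definition for t > 66.
Dividing each by 255: (0.7316, 0.8181, 1.0000) → (0.732, 0.818, 1.000).

(0.732, 0.818, 1.000)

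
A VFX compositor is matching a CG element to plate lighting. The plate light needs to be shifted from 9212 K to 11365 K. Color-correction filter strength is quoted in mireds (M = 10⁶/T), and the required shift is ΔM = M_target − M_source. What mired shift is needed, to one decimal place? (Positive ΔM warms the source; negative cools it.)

-20.6 mireds

M_source = 10⁶/9212 = 108.554; M_target = 10⁶/11365 = 87.989.
ΔM = 87.989 − 108.554 = -20.565 → -20.6 mireds, a cooling shift.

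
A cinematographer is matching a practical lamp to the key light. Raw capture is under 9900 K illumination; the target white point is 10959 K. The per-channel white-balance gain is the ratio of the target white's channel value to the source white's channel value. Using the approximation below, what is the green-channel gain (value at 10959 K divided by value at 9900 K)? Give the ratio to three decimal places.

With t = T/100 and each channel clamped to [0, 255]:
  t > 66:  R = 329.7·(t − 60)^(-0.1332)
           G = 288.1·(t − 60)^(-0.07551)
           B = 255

0.982

At 9900 K (t = 99):
  G = 288.1·(99 − 60)^(-0.07551) = 288.1·39^(-0.07551) = 288.1·0.75833 = 218.475.
At 10959 K (t = 109.59):
  G = 288.1·(109.59 − 60)^(-0.07551) = 288.1·49.59^(-0.07551) = 288.1·0.74470 = 214.548.
Gain = 214.548 / 218.475 = 0.9820 → 0.982.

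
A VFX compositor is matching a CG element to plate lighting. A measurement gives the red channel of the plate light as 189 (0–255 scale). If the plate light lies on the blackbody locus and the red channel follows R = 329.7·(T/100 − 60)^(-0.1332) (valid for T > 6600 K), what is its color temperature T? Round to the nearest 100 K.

12500 K

(t − 60)^(-0.1332) = 189/329.7 = 0.57325.
t − 60 = 0.57325^(1/-0.1332) = 0.57325^(-7.508) = 65.199, so t = 125.199.
T = 100·t = 12520 K → 12500 K to the nearest 100 K.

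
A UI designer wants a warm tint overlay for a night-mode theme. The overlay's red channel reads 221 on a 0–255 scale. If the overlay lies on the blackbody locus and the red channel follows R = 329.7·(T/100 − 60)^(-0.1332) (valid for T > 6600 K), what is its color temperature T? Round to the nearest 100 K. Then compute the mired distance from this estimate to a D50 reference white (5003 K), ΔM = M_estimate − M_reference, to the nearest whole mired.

-75 mireds

(t − 60)^(-0.1332) = 221/329.7 = 0.67031.
t − 60 = 0.67031^(1/-0.1332) = 0.67031^(-7.508) = 20.149, so t = 80.149.
T = 100·t = 8015 K → 8000 K to the nearest 100 K.
M_estimate = 10⁶/8000 = 125.00; M_reference = 10⁶/5003 = 199.88.
ΔM = 125.00 − 199.88 = -74.88 → -75 mireds.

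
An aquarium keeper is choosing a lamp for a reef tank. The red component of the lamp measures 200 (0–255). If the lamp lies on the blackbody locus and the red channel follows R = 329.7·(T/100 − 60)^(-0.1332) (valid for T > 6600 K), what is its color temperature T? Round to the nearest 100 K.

10300 K

(t − 60)^(-0.1332) = 200/329.7 = 0.60661.
t − 60 = 0.60661^(1/-0.1332) = 0.60661^(-7.508) = 42.638, so t = 102.638.
T = 100·t = 10264 K → 10300 K to the nearest 100 K.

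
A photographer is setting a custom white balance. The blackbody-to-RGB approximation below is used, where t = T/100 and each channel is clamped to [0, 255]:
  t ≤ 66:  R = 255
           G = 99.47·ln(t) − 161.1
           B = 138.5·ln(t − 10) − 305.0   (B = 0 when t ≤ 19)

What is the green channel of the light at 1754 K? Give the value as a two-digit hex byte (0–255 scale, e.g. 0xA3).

t = 1754/100 = 17.54; the t ≤ 66 branch applies.
G = 99.47·ln 17.54 − 161.1 = 99.47·2.8645 − 161.1 = 123.830.
Rounded: 124; in hex, 0x7C.

0x7C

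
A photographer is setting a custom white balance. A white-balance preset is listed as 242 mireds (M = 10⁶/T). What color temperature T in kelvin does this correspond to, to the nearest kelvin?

T = 10⁶ / 242 = 4132.23 K → 4132 K.

4132 K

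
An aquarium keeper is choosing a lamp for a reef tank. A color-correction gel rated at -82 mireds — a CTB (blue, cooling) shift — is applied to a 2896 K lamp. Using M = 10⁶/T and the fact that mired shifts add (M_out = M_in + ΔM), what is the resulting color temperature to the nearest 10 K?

M_in = 10⁶/2896 = 345.30 mireds.
M_out = 345.30 + (-82) = 263.30 mireds.
T_out = 10⁶/263.30 = 3797.9 K → 3800 K.

3800 K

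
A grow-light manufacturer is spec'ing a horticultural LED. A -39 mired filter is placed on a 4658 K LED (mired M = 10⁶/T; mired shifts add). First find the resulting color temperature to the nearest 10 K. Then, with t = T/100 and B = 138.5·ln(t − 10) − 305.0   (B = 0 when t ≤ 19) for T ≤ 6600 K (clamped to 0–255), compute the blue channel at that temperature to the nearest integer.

M_in = 10⁶/4658 = 214.68; M_out = 214.68 + (-39) = 175.68.
T_out = 10⁶/175.68 = 5692.0 K → 5690 K; t = 56.9.
B = 138.5·ln(56.9 − 10) − 305.0 = 138.5·ln 46.9 − 305.0 = 138.5·3.8480 − 305.0 = 227.950.
Rounded: 228.

228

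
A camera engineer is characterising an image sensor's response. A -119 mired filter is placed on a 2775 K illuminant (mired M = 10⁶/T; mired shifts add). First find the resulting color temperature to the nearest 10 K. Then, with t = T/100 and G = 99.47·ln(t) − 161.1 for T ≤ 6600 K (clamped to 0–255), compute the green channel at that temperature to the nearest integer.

209

M_in = 10⁶/2775 = 360.36; M_out = 360.36 + (-119) = 241.36.
T_out = 10⁶/241.36 = 4143.2 K → 4140 K; t = 41.4.
G = 99.47·ln 41.4 − 161.1 = 99.47·3.7233 − 161.1 = 209.255.
Rounded: 209.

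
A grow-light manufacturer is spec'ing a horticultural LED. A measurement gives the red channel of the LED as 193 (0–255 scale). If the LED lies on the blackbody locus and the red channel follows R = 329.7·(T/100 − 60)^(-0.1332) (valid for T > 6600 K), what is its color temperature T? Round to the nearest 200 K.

11600 K

(t − 60)^(-0.1332) = 193/329.7 = 0.58538.
t − 60 = 0.58538^(1/-0.1332) = 0.58538^(-7.508) = 55.713, so t = 115.713.
T = 100·t = 11571 K → 11600 K to the nearest 200 K.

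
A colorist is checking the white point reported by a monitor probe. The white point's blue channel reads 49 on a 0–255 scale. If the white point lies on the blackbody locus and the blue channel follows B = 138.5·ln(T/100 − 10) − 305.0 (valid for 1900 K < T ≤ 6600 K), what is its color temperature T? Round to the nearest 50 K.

2300 K

ln(t − 10) = (49 + 305.0) / 138.5 = 2.5560.
t − 10 = e^2.5560 = 12.884, so t = 22.884.
T = 100·t = 2288 K → 2300 K to the nearest 50 K.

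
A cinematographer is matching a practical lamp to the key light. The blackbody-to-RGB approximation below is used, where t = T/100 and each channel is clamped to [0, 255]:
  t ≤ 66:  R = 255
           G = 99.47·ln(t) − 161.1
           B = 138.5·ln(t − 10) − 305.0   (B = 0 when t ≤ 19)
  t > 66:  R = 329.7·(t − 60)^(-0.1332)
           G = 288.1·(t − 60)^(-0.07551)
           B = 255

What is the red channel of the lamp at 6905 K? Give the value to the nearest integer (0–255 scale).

t = 6905/100 = 69.05; the t > 66 branch applies.
R = 329.7·(69.05 − 60)^(-0.1332) = 329.7·9.05^(-0.1332) = 329.7·0.74572 = 245.863.
Rounded: 246.

246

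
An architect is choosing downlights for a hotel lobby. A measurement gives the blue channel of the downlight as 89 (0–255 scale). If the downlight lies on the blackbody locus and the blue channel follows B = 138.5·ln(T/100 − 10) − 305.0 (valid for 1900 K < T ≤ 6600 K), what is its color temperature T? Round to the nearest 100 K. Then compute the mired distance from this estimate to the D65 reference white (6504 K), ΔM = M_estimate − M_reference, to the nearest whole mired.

ln(t − 10) = (89 + 305.0) / 138.5 = 2.8448.
t − 10 = e^2.8448 = 17.198, so t = 27.198.
T = 100·t = 2720 K → 2700 K to the nearest 100 K.
M_estimate = 10⁶/2700 = 370.37; M_reference = 10⁶/6504 = 153.75.
ΔM = 370.37 − 153.75 = 216.62 → +217 mireds.

+217 mireds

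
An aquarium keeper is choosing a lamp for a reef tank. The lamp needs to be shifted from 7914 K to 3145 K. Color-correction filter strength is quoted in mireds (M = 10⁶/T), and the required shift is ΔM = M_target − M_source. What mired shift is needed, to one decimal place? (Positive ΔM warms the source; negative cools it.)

+191.6 mireds

M_source = 10⁶/7914 = 126.358; M_target = 10⁶/3145 = 317.965.
ΔM = 317.965 − 126.358 = 191.607 → +191.6 mireds, a warming shift.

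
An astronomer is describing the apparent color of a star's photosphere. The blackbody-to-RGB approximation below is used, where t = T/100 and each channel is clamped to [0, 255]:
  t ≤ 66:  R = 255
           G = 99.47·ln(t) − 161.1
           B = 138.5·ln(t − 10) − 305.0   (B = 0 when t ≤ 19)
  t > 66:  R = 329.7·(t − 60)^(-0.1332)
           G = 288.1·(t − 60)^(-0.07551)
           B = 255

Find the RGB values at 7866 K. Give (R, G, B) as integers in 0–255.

t = 7866/100 = 78.66; the t > 66 branch applies.
R = 329.7·(78.66 − 60)^(-0.1332) = 329.7·18.66^(-0.1332) = 329.7·0.67720 = 223.272.
G = 288.1·(78.66 − 60)^(-0.07551) = 288.1·18.66^(-0.07551) = 288.1·0.80174 = 230.981.
B = 255 by definition for t > 66.
Rounded: (223, 231, 255).

(223, 231, 255)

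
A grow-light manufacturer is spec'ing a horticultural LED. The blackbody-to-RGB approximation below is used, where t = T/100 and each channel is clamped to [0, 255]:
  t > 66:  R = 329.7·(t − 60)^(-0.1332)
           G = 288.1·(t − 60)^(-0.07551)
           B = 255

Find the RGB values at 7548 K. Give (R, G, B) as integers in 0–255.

t = 7548/100 = 75.48; the t > 66 branch applies.
R = 329.7·(75.48 − 60)^(-0.1332) = 329.7·15.48^(-0.1332) = 329.7·0.69426 = 228.898.
G = 288.1·(75.48 − 60)^(-0.07551) = 288.1·15.48^(-0.07551) = 288.1·0.81313 = 234.263.
B = 255 by definition for t > 66.
Rounded: (229, 234, 255).

(229, 234, 255)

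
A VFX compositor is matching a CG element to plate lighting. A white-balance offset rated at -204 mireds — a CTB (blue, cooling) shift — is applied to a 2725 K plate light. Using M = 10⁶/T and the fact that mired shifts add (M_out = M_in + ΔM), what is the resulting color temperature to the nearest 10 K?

M_in = 10⁶/2725 = 366.97 mireds.
M_out = 366.97 + (-204) = 162.97 mireds.
T_out = 10⁶/162.97 = 6136.0 K → 6140 K.

6140 K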